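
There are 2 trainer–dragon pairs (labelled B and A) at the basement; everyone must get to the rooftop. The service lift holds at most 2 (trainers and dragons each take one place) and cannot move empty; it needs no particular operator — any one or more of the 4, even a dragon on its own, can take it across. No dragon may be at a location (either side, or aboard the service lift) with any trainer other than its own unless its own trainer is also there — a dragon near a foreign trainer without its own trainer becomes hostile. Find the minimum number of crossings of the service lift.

5

Counting alone: each trip to the rooftop takes at most 2 across and each return brings at least 1 back, so after t trips out (and t−1 returns) at most 2t − (t−1) of the 4 are across; that first reaches 4 at t = 3, so at least 5 crossings are needed.
The plan below uses exactly 5 crossings, so it is optimal:
1. dragon B and trainer B cross → the rooftop.
2. trainer B crosses ← the basement.
3. trainer A and trainer B cross → the rooftop.
4. trainer A crosses ← the basement.
5. dragon A and trainer A cross → the rooftop.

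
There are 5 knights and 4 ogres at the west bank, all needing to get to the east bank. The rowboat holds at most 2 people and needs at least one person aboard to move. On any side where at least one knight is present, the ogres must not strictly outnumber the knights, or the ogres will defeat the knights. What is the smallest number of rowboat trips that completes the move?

15

Counting alone: each trip to the east bank takes at most 2 across and each return brings at least 1 back, so after t trips out (and t−1 returns) at most 2t − (t−1) of the 9 are across; that first reaches 9 at t = 8, so at least 15 crossings are needed.
The plan below uses exactly 15 crossings, so it is optimal:
1. 2 ogres → the east bank.  (the west bank: 5K 2O; the east bank: 0K 2O)
2. 1 ogre ← the west bank.  (the west bank: 5K 3O; the east bank: 0K 1O)
3. 2 ogres → the east bank.  (the west bank: 5K 1O; the east bank: 0K 3O)
4. 1 ogre ← the west bank.  (the west bank: 5K 2O; the east bank: 0K 2O)
5. 2 knights → the east bank.  (the west bank: 3K 2O; the east bank: 2K 2O)
6. 1 ogre ← the west bank.  (the west bank: 3K 3O; the east bank: 2K 1O)
7. 1 knight and 1 ogre → the east bank.  (the west bank: 2K 2O; the east bank: 3K 2O)
8. 1 knight ← the west bank.  (the west bank: 3K 2O; the east bank: 2K 2O)
9. 1 knight and 1 ogre → the east bank.  (the west bank: 2K 1O; the east bank: 3K 3O)
10. 1 ogre ← the west bank.  (the west bank: 2K 2O; the east bank: 3K 2O)
11. 1 knight and 1 ogre → the east bank.  (the west bank: 1K 1O; the east bank: 4K 3O)
12. 1 knight ← the west bank.  (the west bank: 2K 1O; the east bank: 3K 3O)
13. 1 knight and 1 ogre → the east bank.  (the west bank: 1K 0O; the east bank: 4K 4O)
14. 1 ogre ← the west bank.  (the west bank: 1K 1O; the east bank: 4K 3O)
15. 1 knight and 1 ogre → the east bank.  (the west bank: 0K 0O; the east bank: 5K 4O)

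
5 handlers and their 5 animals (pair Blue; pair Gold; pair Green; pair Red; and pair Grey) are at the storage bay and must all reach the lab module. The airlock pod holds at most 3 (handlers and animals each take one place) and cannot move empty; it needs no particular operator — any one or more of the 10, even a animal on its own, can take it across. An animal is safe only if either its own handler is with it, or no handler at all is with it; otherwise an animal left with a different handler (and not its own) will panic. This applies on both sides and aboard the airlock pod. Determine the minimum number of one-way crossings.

Counting alone: each trip to the lab module takes at most 3 across and each return brings at least 1 back, so after t trips out (and t−1 returns) at most 3t − (t−1) of the 10 are across; that first reaches 10 at t = 5, so at least 9 crossings are needed.
The safety rule pushes this higher. Following every safe sequence of crossings, the most of the 10 that can be at the lab module as the airlock pod arrives there on crossing 9 is 9 — never all 10.
So no plan with fewer than 11 crossings exists, and this one achieves 11:
1. animal Blue and handler Blue cross → the lab module.
2. handler Blue crosses ← the storage bay.
3. animal Gold, animal Green, and animal Red cross → the lab module.
4. animal Blue crosses ← the storage bay.
5. handler Gold, handler Green, and handler Red cross → the lab module.
6. animal Gold and handler Gold cross ← the storage bay.
7. handler Blue, handler Gold, and handler Grey cross → the lab module.
8. animal Green crosses ← the storage bay.
9. animal Blue and animal Gold cross → the lab module.
10. animal Blue crosses ← the storage bay.
11. animal Blue, animal Green, and animal Grey cross → the lab module.

11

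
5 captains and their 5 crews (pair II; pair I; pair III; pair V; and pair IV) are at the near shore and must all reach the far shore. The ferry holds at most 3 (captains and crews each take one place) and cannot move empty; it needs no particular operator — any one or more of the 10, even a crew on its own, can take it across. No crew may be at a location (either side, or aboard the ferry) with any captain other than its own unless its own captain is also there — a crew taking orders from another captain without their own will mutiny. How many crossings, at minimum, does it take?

11

Counting alone: each trip to the far shore takes at most 3 across and each return brings at least 1 back, so after t trips out (and t−1 returns) at most 3t − (t−1) of the 10 are across; that first reaches 10 at t = 5, so at least 9 crossings are needed.
The safety rule pushes this higher. Following every safe sequence of crossings, the most of the 10 that can be at the far shore as the ferry arrives there on crossing 9 is 9 — never all 10.
So no plan with fewer than 11 crossings exists, and this one achieves 11:
1. captain II and crew II cross → the far shore.
2. captain II crosses ← the near shore.
3. crew I, crew III, and crew V cross → the far shore.
4. crew II crosses ← the near shore.
5. captain I, captain III, and captain V cross → the far shore.
6. captain I and crew I cross ← the near shore.
7. captain I, captain II, and captain IV cross → the far shore.
8. crew III crosses ← the near shore.
9. crew I and crew II cross → the far shore.
10. crew II crosses ← the near shore.
11. crew II, crew III, and crew IV cross → the far shore.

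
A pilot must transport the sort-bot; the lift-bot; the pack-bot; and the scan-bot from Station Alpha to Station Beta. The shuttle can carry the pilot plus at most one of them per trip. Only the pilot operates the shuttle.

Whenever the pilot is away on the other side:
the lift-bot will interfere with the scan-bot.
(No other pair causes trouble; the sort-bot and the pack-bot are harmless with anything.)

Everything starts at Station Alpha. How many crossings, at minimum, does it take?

7

Counting alone: the pilot can take at most 1 across per trip to Station Beta, so moving all 4 needs at least 4 loaded trips out, with a return between consecutive ones — at least 7 crossings.
The plan below uses exactly 7 crossings, so it is optimal:
1. Pilot goes to Station Beta with the lift-bot.
2. Pilot goes back to Station Alpha alone.
3. Pilot goes to Station Beta with the sort-bot.
4. Pilot goes back to Station Alpha alone.
5. Pilot goes to Station Beta with the pack-bot.
6. Pilot goes back to Station Alpha alone.
7. Pilot goes to Station Beta with the scan-bot.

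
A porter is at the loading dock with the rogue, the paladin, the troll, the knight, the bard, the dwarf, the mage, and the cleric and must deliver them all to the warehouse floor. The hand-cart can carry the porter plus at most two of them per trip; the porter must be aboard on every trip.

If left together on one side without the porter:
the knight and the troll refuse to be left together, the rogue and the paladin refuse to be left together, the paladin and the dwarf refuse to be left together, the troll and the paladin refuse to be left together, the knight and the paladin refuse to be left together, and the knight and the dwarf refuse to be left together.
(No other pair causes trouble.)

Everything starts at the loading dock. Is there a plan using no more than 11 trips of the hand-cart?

No

Counting alone: the porter can take at most 2 across per trip to the warehouse floor, so moving all 8 needs at least 4 loaded trips out, with a return between consecutive ones — at least 7 crossings.
The safety rule pushes this higher. Following every safe sequence of crossings, the most of the 8 that can be at the warehouse floor as the hand-cart arrives there on crossings 7, 9, 11 is 5, 6, 7 respectively — never all 8.
So the move cannot be finished within 11 crossings. (The shortest complete plan takes 13:)
1. Porter goes to the warehouse floor with the knight and the paladin.  [the loading dock: the bard, the cleric, the dwarf, the mage, the rogue, the troll | the warehouse floor: the knight, the paladin]
2. Porter goes back to the loading dock with the paladin.  [the loading dock: the bard, the cleric, the dwarf, the mage, the paladin, the rogue, the troll | the warehouse floor: the knight]
3. Porter goes to the warehouse floor with the paladin and the rogue.  [the loading dock: the bard, the cleric, the dwarf, the mage, the troll | the warehouse floor: the knight, the paladin, the rogue]
4. Porter goes back to the loading dock with the paladin.  [the loading dock: the bard, the cleric, the dwarf, the mage, the paladin, the troll | the warehouse floor: the knight, the rogue]
5. Porter goes to the warehouse floor with the bard and the paladin.  [the loading dock: the cleric, the dwarf, the mage, the troll | the warehouse floor: the bard, the knight, the paladin, the rogue]
6. Porter goes back to the loading dock with the paladin.  [the loading dock: the cleric, the dwarf, the mage, the paladin, the troll | the warehouse floor: the bard, the knight, the rogue]
7. Porter goes to the warehouse floor with the mage and the paladin.  [the loading dock: the cleric, the dwarf, the troll | the warehouse floor: the bard, the knight, the mage, the paladin, the rogue]
8. Porter goes back to the loading dock with the paladin.  [the loading dock: the cleric, the dwarf, the paladin, the troll | the warehouse floor: the bard, the knight, the mage, the rogue]
9. Porter goes to the warehouse floor with the cleric and the paladin.  [the loading dock: the dwarf, the troll | the warehouse floor: the bard, the cleric, the knight, the mage, the paladin, the rogue]
10. Porter goes back to the loading dock with the paladin.  [the loading dock: the dwarf, the paladin, the troll | the warehouse floor: the bard, the cleric, the knight, the mage, the rogue]
11. Porter goes to the warehouse floor with the dwarf and the troll.  [the loading dock: the paladin | the warehouse floor: the bard, the cleric, the dwarf, the knight, the mage, the rogue, the troll]
12. Porter goes back to the loading dock with the knight.  [the loading dock: the knight, the paladin | the warehouse floor: the bard, the cleric, the dwarf, the mage, the rogue, the troll]
13. Porter goes to the warehouse floor with the knight and the paladin.  [the loading dock: — | the warehouse floor: the bard, the cleric, the dwarf, the knight, the mage, the paladin, the rogue, the troll]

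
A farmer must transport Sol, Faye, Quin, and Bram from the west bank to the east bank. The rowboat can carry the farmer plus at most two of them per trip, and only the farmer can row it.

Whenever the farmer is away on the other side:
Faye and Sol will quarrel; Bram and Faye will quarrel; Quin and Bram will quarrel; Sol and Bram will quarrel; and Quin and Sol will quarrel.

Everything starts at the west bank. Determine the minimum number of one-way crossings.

5

Counting alone: the farmer can take at most 2 across per trip to the east bank, so moving all 4 needs at least 2 loaded trips out, with a return between consecutive ones — at least 3 crossings.
The safety rule pushes this higher. Following every safe sequence of crossings, the most of the 4 that can be at the east bank as the rowboat arrives there on crossing 3 is 3 — never all 4.
So no plan with fewer than 5 crossings exists, and this one achieves 5:
1. Farmer goes to the east bank with Bram and Sol.
2. Farmer goes back to the west bank with Sol.
3. Farmer goes to the east bank with Faye and Quin.
4. Farmer goes back to the west bank with Bram.
5. Farmer goes to the east bank with Bram and Sol.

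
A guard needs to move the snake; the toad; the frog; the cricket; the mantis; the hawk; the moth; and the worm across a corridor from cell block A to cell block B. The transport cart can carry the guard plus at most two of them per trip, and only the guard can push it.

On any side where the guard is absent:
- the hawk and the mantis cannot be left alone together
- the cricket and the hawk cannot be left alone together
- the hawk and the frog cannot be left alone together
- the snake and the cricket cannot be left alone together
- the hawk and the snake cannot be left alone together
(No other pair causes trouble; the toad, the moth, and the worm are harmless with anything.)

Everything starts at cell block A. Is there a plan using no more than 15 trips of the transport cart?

Yes

Yes — this plan uses 13 crossings (≤ 15):
1. Guard goes to cell block B with the hawk and the snake.  [cell block A: the cricket, the frog, the mantis, the moth, the toad, the worm | cell block B: the hawk, the snake]
2. Guard goes back to cell block A with the snake.  [cell block A: the cricket, the frog, the mantis, the moth, the snake, the toad, the worm | cell block B: the hawk]
3. Guard goes to cell block B with the snake and the toad.  [cell block A: the cricket, the frog, the mantis, the moth, the worm | cell block B: the hawk, the snake, the toad]
4. Guard goes back to cell block A with the snake.  [cell block A: the cricket, the frog, the mantis, the moth, the snake, the worm | cell block B: the hawk, the toad]
5. Guard goes to cell block B with the frog and the snake.  [cell block A: the cricket, the mantis, the moth, the worm | cell block B: the frog, the hawk, the snake, the toad]
6. Guard goes back to cell block A with the hawk.  [cell block A: the cricket, the hawk, the mantis, the moth, the worm | cell block B: the frog, the snake, the toad]
7. Guard goes to cell block B with the cricket and the mantis.  [cell block A: the hawk, the moth, the worm | cell block B: the cricket, the frog, the mantis, the snake, the toad]
8. Guard goes back to cell block A with the snake.  [cell block A: the hawk, the moth, the snake, the worm | cell block B: the cricket, the frog, the mantis, the toad]
9. Guard goes to cell block B with the moth and the snake.  [cell block A: the hawk, the worm | cell block B: the cricket, the frog, the mantis, the moth, the snake, the toad]
10. Guard goes back to cell block A with the snake.  [cell block A: the hawk, the snake, the worm | cell block B: the cricket, the frog, the mantis, the moth, the toad]
11. Guard goes to cell block B with the snake and the worm.  [cell block A: the hawk | cell block B: the cricket, the frog, the mantis, the moth, the snake, the toad, the worm]
12. Guard goes back to cell block A with the snake.  [cell block A: the hawk, the snake | cell block B: the cricket, the frog, the mantis, the moth, the toad, the worm]
13. Guard goes to cell block B with the hawk and the snake.  [cell block A: — | cell block B: the cricket, the frog, the hawk, the mantis, the moth, the snake, the toad, the worm]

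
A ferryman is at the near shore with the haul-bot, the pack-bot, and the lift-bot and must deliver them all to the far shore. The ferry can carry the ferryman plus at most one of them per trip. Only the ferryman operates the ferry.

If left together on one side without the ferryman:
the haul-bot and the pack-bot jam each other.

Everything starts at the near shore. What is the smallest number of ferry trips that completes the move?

Counting alone: the ferryman can take at most 1 across per trip to the far shore, so moving all 3 needs at least 3 loaded trips out, with a return between consecutive ones — at least 5 crossings.
The plan below uses exactly 5 crossings, so it is optimal:
1. Ferryman goes to the far shore with the haul-bot.  [the near shore: the lift-bot, the pack-bot | the far shore: the haul-bot]
2. Ferryman goes back to the near shore alone.  [the near shore: the lift-bot, the pack-bot | the far shore: the haul-bot]
3. Ferryman goes to the far shore with the lift-bot.  [the near shore: the pack-bot | the far shore: the haul-bot, the lift-bot]
4. Ferryman goes back to the near shore alone.  [the near shore: the pack-bot | the far shore: the haul-bot, the lift-bot]
5. Ferryman goes to the far shore with the pack-bot.  [the near shore: — | the far shore: the haul-bot, the lift-bot, the pack-bot]

5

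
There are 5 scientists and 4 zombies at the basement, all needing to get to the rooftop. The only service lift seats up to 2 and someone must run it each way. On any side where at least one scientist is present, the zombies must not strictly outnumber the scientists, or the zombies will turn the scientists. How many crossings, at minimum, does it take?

15

Counting alone: each trip to the rooftop takes at most 2 across and each return brings at least 1 back, so after t trips out (and t−1 returns) at most 2t − (t−1) of the 9 are across; that first reaches 9 at t = 8, so at least 15 crossings are needed.
The plan below uses exactly 15 crossings, so it is optimal:
1. 2 zombies → the rooftop.  (the basement: 5S 2Z; the rooftop: 0S 2Z)
2. 1 zombie ← the basement.  (the basement: 5S 3Z; the rooftop: 0S 1Z)
3. 2 zombies → the rooftop.  (the basement: 5S 1Z; the rooftop: 0S 3Z)
4. 1 zombie ← the basement.  (the basement: 5S 2Z; the rooftop: 0S 2Z)
5. 2 scientists → the rooftop.  (the basement: 3S 2Z; the rooftop: 2S 2Z)
6. 1 zombie ← the basement.  (the basement: 3S 3Z; the rooftop: 2S 1Z)
7. 1 scientist and 1 zombie → the rooftop.  (the basement: 2S 2Z; the rooftop: 3S 2Z)
8. 1 scientist ← the basement.  (the basement: 3S 2Z; the rooftop: 2S 2Z)
9. 1 scientist and 1 zombie → the rooftop.  (the basement: 2S 1Z; the rooftop: 3S 3Z)
10. 1 zombie ← the basement.  (the basement: 2S 2Z; the rooftop: 3S 2Z)
11. 1 scientist and 1 zombie → the rooftop.  (the basement: 1S 1Z; the rooftop: 4S 3Z)
12. 1 scientist ← the basement.  (the basement: 2S 1Z; the rooftop: 3S 3Z)
13. 1 scientist and 1 zombie → the rooftop.  (the basement: 1S 0Z; the rooftop: 4S 4Z)
14. 1 zombie ← the basement.  (the basement: 1S 1Z; the rooftop: 4S 3Z)
15. 1 scientist and 1 zombie → the rooftop.  (the basement: 0S 0Z; the rooftop: 5S 4Z)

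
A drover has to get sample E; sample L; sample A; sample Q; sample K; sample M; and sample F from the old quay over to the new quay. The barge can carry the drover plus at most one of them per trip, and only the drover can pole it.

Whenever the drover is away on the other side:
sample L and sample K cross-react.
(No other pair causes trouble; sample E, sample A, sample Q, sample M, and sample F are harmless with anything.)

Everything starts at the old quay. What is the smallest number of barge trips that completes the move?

Counting alone: the drover can take at most 1 across per trip to the new quay, so moving all 7 needs at least 7 loaded trips out, with a return between consecutive ones — at least 13 crossings.
The plan below uses exactly 13 crossings, so it is optimal:
1. Drover goes to the new quay with sample L.  [the old quay: sample A, sample E, sample F, sample K, sample M, sample Q | the new quay: sample L]
2. Drover goes back to the old quay alone.  [the old quay: sample A, sample E, sample F, sample K, sample M, sample Q | the new quay: sample L]
3. Drover goes to the new quay with sample E.  [the old quay: sample A, sample F, sample K, sample M, sample Q | the new quay: sample E, sample L]
4. Drover goes back to the old quay alone.  [the old quay: sample A, sample F, sample K, sample M, sample Q | the new quay: sample E, sample L]
5. Drover goes to the new quay with sample A.  [the old quay: sample F, sample K, sample M, sample Q | the new quay: sample A, sample E, sample L]
6. Drover goes back to the old quay alone.  [the old quay: sample F, sample K, sample M, sample Q | the new quay: sample A, sample E, sample L]
7. Drover goes to the new quay with sample Q.  [the old quay: sample F, sample K, sample M | the new quay: sample A, sample E, sample L, sample Q]
8. Drover goes back to the old quay alone.  [the old quay: sample F, sample K, sample M | the new quay: sample A, sample E, sample L, sample Q]
9. Drover goes to the new quay with sample M.  [the old quay: sample F, sample K | the new quay: sample A, sample E, sample L, sample M, sample Q]
10. Drover goes back to the old quay alone.  [the old quay: sample F, sample K | the new quay: sample A, sample E, sample L, sample M, sample Q]
11. Drover goes to the new quay with sample F.  [the old quay: sample K | the new quay: sample A, sample E, sample F, sample L, sample M, sample Q]
12. Drover goes back to the old quay alone.  [the old quay: sample K | the new quay: sample A, sample E, sample F, sample L, sample M, sample Q]
13. Drover goes to the new quay with sample K.  [the old quay: — | the new quay: sample A, sample E, sample F, sample K, sample L, sample M, sample Q]

13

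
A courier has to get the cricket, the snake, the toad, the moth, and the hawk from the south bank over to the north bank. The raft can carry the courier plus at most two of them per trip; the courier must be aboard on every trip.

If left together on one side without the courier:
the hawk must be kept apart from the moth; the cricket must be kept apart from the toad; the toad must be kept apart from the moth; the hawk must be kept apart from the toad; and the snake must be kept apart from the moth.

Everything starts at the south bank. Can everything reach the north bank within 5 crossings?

No

Counting alone: the courier can take at most 2 across per trip to the north bank, so moving all 5 needs at least 3 loaded trips out, with a return between consecutive ones — at least 5 crossings.
The safety rule pushes this higher. Following every safe sequence of crossings, the most of the 5 that can be at the north bank as the raft arrives there on crossing 5 is 4 — never all 5.
So the move cannot be finished within 5 crossings. (The shortest complete plan takes 7:)
1. Courier goes to the north bank with the moth and the toad.  [the south bank: the cricket, the hawk, the snake | the north bank: the moth, the toad]
2. Courier goes back to the south bank with the toad.  [the south bank: the cricket, the hawk, the snake, the toad | the north bank: the moth]
3. Courier goes to the north bank with the cricket and the toad.  [the south bank: the hawk, the snake | the north bank: the cricket, the moth, the toad]
4. Courier goes back to the south bank with the toad.  [the south bank: the hawk, the snake, the toad | the north bank: the cricket, the moth]
5. Courier goes to the north bank with the hawk and the snake.  [the south bank: the toad | the north bank: the cricket, the hawk, the moth, the snake]
6. Courier goes back to the south bank with the moth.  [the south bank: the moth, the toad | the north bank: the cricket, the hawk, the snake]
7. Courier goes to the north bank with the moth and the toad.  [the south bank: — | the north bank: the cricket, the hawk, the moth, the snake, the toad]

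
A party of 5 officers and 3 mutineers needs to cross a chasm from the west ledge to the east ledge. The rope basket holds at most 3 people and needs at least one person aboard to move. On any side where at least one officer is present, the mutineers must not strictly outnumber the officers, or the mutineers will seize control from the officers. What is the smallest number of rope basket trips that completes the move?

Counting alone: each trip to the east ledge takes at most 3 across and each return brings at least 1 back, so after t trips out (and t−1 returns) at most 3t − (t−1) of the 8 are across; that first reaches 8 at t = 4, so at least 7 crossings are needed.
The plan below uses exactly 7 crossings, so it is optimal:
1. 2 mutineers → the east ledge.  (the west ledge: 5O 1M; the east ledge: 0O 2M)
2. 1 mutineer ← the west ledge.  (the west ledge: 5O 2M; the east ledge: 0O 1M)
3. 2 officers and 1 mutineer → the east ledge.  (the west ledge: 3O 1M; the east ledge: 2O 2M)
4. 1 mutineer ← the west ledge.  (the west ledge: 3O 2M; the east ledge: 2O 1M)
5. 1 officer and 2 mutineers → the east ledge.  (the west ledge: 2O 0M; the east ledge: 3O 3M)
6. 1 mutineer ← the west ledge.  (the west ledge: 2O 1M; the east ledge: 3O 2M)
7. 2 officers and 1 mutineer → the east ledge.  (the west ledge: 0O 0M; the east ledge: 5O 3M)

7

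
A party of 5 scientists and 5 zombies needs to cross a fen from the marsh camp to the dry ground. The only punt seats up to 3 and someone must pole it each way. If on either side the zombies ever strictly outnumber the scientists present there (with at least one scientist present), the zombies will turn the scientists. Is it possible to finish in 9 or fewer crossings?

Counting alone: each trip to the dry ground takes at most 3 across and each return brings at least 1 back, so after t trips out (and t−1 returns) at most 3t − (t−1) of the 10 are across; that first reaches 10 at t = 5, so at least 9 crossings are needed.
The safety rule pushes this higher. Following every safe sequence of crossings, the most of the 10 that can be at the dry ground as the punt arrives there on crossing 9 is 9 — never all 10.
So the move cannot be finished within 9 crossings. (The shortest complete plan takes 11:)
1. 2 zombies → the dry ground.  (the marsh camp: 5S 3Z; the dry ground: 0S 2Z)
2. 1 zombie ← the marsh camp.  (the marsh camp: 5S 4Z; the dry ground: 0S 1Z)
3. 3 zombies → the dry ground.  (the marsh camp: 5S 1Z; the dry ground: 0S 4Z)
4. 1 zombie ← the marsh camp.  (the marsh camp: 5S 2Z; the dry ground: 0S 3Z)
5. 3 scientists → the dry ground.  (the marsh camp: 2S 2Z; the dry ground: 3S 3Z)
6. 1 scientist and 1 zombie ← the marsh camp.  (the marsh camp: 3S 3Z; the dry ground: 2S 2Z)
7. 3 scientists → the dry ground.  (the marsh camp: 0S 3Z; the dry ground: 5S 2Z)
8. 1 zombie ← the marsh camp.  (the marsh camp: 0S 4Z; the dry ground: 5S 1Z)
9. 2 zombies → the dry ground.  (the marsh camp: 0S 2Z; the dry ground: 5S 3Z)
10. 1 zombie ← the marsh camp.  (the marsh camp: 0S 3Z; the dry ground: 5S 2Z)
11. 3 zombies → the dry ground.  (the marsh camp: 0S 0Z; the dry ground: 5S 5Z)

No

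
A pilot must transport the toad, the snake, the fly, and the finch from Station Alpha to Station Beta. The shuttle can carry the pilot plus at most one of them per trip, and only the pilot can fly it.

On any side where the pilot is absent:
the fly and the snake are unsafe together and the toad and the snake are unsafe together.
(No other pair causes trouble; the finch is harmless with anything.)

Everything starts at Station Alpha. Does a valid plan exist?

1. Pilot goes to Station Beta with the snake.  [Station Alpha: the finch, the fly, the toad | Station Beta: the snake]
2. Pilot goes back to Station Alpha alone.  [Station Alpha: the finch, the fly, the toad | Station Beta: the snake]
3. Pilot goes to Station Beta with the toad.  [Station Alpha: the finch, the fly | Station Beta: the snake, the toad]
4. Pilot goes back to Station Alpha with the snake.  [Station Alpha: the finch, the fly, the snake | Station Beta: the toad]
5. Pilot goes to Station Beta with the fly.  [Station Alpha: the finch, the snake | Station Beta: the fly, the toad]
6. Pilot goes back to Station Alpha alone.  [Station Alpha: the finch, the snake | Station Beta: the fly, the toad]
7. Pilot goes to Station Beta with the finch.  [Station Alpha: the snake | Station Beta: the finch, the fly, the toad]
8. Pilot goes back to Station Alpha alone.  [Station Alpha: the snake | Station Beta: the finch, the fly, the toad]
9. Pilot goes to Station Beta with the snake.  [Station Alpha: — | Station Beta: the finch, the fly, the snake, the toad]

Yes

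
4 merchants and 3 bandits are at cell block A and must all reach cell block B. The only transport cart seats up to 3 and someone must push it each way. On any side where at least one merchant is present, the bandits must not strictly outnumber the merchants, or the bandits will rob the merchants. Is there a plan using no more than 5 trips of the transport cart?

Yes

Yes — this plan uses 5 crossings (≤ 5):
1. 3 bandits → cell block B.  (cell block A: 4M 0B; cell block B: 0M 3B)
2. 1 bandit ← cell block A.  (cell block A: 4M 1B; cell block B: 0M 2B)
3. 3 merchants → cell block B.  (cell block A: 1M 1B; cell block B: 3M 2B)
4. 1 merchant ← cell block A.  (cell block A: 2M 1B; cell block B: 2M 2B)
5. 2 merchants and 1 bandit → cell block B.  (cell block A: 0M 0B; cell block B: 4M 3B)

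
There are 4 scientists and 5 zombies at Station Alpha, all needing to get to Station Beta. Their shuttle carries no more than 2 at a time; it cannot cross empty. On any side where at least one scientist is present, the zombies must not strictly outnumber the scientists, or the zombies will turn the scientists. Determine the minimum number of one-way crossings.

The zombies already outnumber the scientists at Station Alpha before anyone moves, so the starting position itself is disallowed.

impossible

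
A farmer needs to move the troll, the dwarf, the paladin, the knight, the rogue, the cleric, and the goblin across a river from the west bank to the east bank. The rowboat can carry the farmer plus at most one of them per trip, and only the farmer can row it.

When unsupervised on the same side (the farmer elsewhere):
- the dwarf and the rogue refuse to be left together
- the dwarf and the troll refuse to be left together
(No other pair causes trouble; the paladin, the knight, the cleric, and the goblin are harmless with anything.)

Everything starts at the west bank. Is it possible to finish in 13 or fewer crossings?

Counting alone: the farmer can take at most 1 across per trip to the east bank, so moving all 7 needs at least 7 loaded trips out, with a return between consecutive ones — at least 13 crossings.
The safety rule pushes this higher. Following every safe sequence of crossings, the most of the 7 that can be at the east bank as the rowboat arrives there on crossing 13 is 6 — never all 7.
So the move cannot be finished within 13 crossings. (The shortest complete plan takes 15:)
1. Farmer goes to the east bank with the dwarf.
2. Farmer goes back to the west bank alone.
3. Farmer goes to the east bank with the troll.
4. Farmer goes back to the west bank with the dwarf.
5. Farmer goes to the east bank with the rogue.
6. Farmer goes back to the west bank alone.
7. Farmer goes to the east bank with the paladin.
8. Farmer goes back to the west bank alone.
9. Farmer goes to the east bank with the knight.
10. Farmer goes back to the west bank alone.
11. Farmer goes to the east bank with the cleric.
12. Farmer goes back to the west bank alone.
13. Farmer goes to the east bank with the goblin.
14. Farmer goes back to the west bank alone.
15. Farmer goes to the east bank with the dwarf.

No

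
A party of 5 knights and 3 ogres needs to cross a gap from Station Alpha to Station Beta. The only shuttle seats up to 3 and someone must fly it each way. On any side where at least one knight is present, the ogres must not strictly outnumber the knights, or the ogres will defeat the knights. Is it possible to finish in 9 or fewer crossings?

Yes — this plan uses 7 crossings (≤ 9):
1. 2 ogres → Station Beta.  (Station Alpha: 5K 1O; Station Beta: 0K 2O)
2. 1 ogre ← Station Alpha.  (Station Alpha: 5K 2O; Station Beta: 0K 1O)
3. 2 knights and 1 ogre → Station Beta.  (Station Alpha: 3K 1O; Station Beta: 2K 2O)
4. 1 ogre ← Station Alpha.  (Station Alpha: 3K 2O; Station Beta: 2K 1O)
5. 1 knight and 2 ogres → Station Beta.  (Station Alpha: 2K 0O; Station Beta: 3K 3O)
6. 1 ogre ← Station Alpha.  (Station Alpha: 2K 1O; Station Beta: 3K 2O)
7. 2 knights and 1 ogre → Station Beta.  (Station Alpha: 0K 0O; Station Beta: 5K 3O)

Yes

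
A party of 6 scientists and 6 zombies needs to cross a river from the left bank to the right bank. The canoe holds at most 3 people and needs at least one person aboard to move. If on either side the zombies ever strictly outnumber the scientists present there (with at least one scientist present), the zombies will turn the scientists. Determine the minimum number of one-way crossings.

impossible

Following every safe sequence of crossings from the start, the most of the 12 that can be at the right bank as the canoe arrives there on crossings 1, 3, 5 is 3, 5, 6 respectively; the best ever achieved is 6 of 12.
From crossing 7 on, no configuration arises that was not already reachable earlier: only 17 distinct safe configurations (who is on which side, and where the canoe is) can ever be reached, none of them has everyone across, and every continuation just revisits them. They are: 0 scientists + 0 zombies across (canoe back at the start); 0 scientists + 1 zombie across (canoe there); 0 scientists + 1 zombie across (canoe back at the start); 0 scientists + 2 zombies across (canoe there); 0 scientists + 2 zombies across (canoe back at the start); 0 scientists + 3 zombies across (canoe there); 0 scientists + 3 zombies across (canoe back at the start); 0 scientists + 4 zombies across (canoe there); 0 scientists + 4 zombies across (canoe back at the start); 0 scientists + 5 zombies across (canoe there); 0 scientists + 5 zombies across (canoe back at the start); 0 scientists + 6 zombies across (canoe there); 1 scientist + 1 zombie across (canoe there); 1 scientist + 1 zombie across (canoe back at the start); 2 scientists + 2 zombies across (canoe there); 2 scientists + 2 zombies across (canoe back at the start); 3 scientists + 3 zombies across (canoe there). So no valid plan exists.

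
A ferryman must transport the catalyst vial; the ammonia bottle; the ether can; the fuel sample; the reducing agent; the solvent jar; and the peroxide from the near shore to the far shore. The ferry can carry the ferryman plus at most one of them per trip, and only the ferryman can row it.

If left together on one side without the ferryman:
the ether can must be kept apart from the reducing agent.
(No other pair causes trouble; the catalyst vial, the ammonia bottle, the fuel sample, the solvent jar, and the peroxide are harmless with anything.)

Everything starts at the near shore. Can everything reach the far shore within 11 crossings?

Counting alone: the ferryman can take at most 1 across per trip to the far shore, so moving all 7 needs at least 7 loaded trips out, with a return between consecutive ones — at least 13 crossings.
Since 11 < 13, 11 crossings cannot be enough. (The shortest complete plan in fact takes 13:)
1. Ferryman goes to the far shore with the ether can.
2. Ferryman goes back to the near shore alone.
3. Ferryman goes to the far shore with the catalyst vial.
4. Ferryman goes back to the near shore alone.
5. Ferryman goes to the far shore with the ammonia bottle.
6. Ferryman goes back to the near shore alone.
7. Ferryman goes to the far shore with the fuel sample.
8. Ferryman goes back to the near shore alone.
9. Ferryman goes to the far shore with the solvent jar.
10. Ferryman goes back to the near shore alone.
11. Ferryman goes to the far shore with the peroxide.
12. Ferryman goes back to the near shore alone.
13. Ferryman goes to the far shore with the reducing agent.

No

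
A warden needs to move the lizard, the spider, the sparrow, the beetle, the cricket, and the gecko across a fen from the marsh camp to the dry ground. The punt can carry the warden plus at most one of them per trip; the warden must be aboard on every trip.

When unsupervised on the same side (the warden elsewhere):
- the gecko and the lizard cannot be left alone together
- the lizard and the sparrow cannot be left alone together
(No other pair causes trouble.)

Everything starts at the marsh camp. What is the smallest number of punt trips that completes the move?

13

Counting alone: the warden can take at most 1 across per trip to the dry ground, so moving all 6 needs at least 6 loaded trips out, with a return between consecutive ones — at least 11 crossings.
The safety rule pushes this higher. Following every safe sequence of crossings, the most of the 6 that can be at the dry ground as the punt arrives there on crossing 11 is 5 — never all 6.
So no plan with fewer than 13 crossings exists, and this one achieves 13:
1. Warden goes to the dry ground with the lizard.  [the marsh camp: the beetle, the cricket, the gecko, the sparrow, the spider | the dry ground: the lizard]
2. Warden goes back to the marsh camp alone.  [the marsh camp: the beetle, the cricket, the gecko, the sparrow, the spider | the dry ground: the lizard]
3. Warden goes to the dry ground with the spider.  [the marsh camp: the beetle, the cricket, the gecko, the sparrow | the dry ground: the lizard, the spider]
4. Warden goes back to the marsh camp alone.  [the marsh camp: the beetle, the cricket, the gecko, the sparrow | the dry ground: the lizard, the spider]
5. Warden goes to the dry ground with the sparrow.  [the marsh camp: the beetle, the cricket, the gecko | the dry ground: the lizard, the sparrow, the spider]
6. Warden goes back to the marsh camp with the lizard.  [the marsh camp: the beetle, the cricket, the gecko, the lizard | the dry ground: the sparrow, the spider]
7. Warden goes to the dry ground with the gecko.  [the marsh camp: the beetle, the cricket, the lizard | the dry ground: the gecko, the sparrow, the spider]
8. Warden goes back to the marsh camp alone.  [the marsh camp: the beetle, the cricket, the lizard | the dry ground: the gecko, the sparrow, the spider]
9. Warden goes to the dry ground with the beetle.  [the marsh camp: the cricket, the lizard | the dry ground: the beetle, the gecko, the sparrow, the spider]
10. Warden goes back to the marsh camp alone.  [the marsh camp: the cricket, the lizard | the dry ground: the beetle, the gecko, the sparrow, the spider]
11. Warden goes to the dry ground with the cricket.  [the marsh camp: the lizard | the dry ground: the beetle, the cricket, the gecko, the sparrow, the spider]
12. Warden goes back to the marsh camp alone.  [the marsh camp: the lizard | the dry ground: the beetle, the cricket, the gecko, the sparrow, the spider]
13. Warden goes to the dry ground with the lizard.  [the marsh camp: — | the dry ground: the beetle, the cricket, the gecko, the lizard, the sparrow, the spider]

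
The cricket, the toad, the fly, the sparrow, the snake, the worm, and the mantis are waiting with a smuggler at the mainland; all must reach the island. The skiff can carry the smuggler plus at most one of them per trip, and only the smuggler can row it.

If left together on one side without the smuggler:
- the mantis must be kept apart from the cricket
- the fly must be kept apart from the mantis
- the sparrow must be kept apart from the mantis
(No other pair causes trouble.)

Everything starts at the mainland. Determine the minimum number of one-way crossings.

impossible

Following every safe sequence of crossings from the start, the most of the 7 that can be at the island as the skiff arrives there on crossings 1, 3, 5, 7, 9 is 1, 2, 3, 4, 5 respectively; the best ever achieved is 5 of 7.
From crossing 11 on, no configuration arises that was not already reachable earlier: only 72 distinct safe configurations (who is on which side, and where the skiff is) can ever be reached, none of them has everyone across, and every continuation just revisits them. So no valid plan exists.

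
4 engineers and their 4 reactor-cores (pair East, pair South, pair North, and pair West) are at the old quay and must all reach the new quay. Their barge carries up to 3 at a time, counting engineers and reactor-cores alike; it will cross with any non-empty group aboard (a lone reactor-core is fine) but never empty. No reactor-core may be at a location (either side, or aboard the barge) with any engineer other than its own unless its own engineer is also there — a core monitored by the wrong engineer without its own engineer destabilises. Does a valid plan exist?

Yes

1. engineer East and reactor-core East cross → the new quay.
2. engineer East crosses ← the old quay.
3. engineer East, engineer South, and reactor-core South cross → the new quay.
4. engineer East and reactor-core East cross ← the old quay.
5. engineer East, engineer North, and engineer West cross → the new quay.
6. reactor-core South crosses ← the old quay.
7. reactor-core East and reactor-core South cross → the new quay.
8. reactor-core East crosses ← the old quay.
9. reactor-core East, reactor-core North, and reactor-core West cross → the new quay.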